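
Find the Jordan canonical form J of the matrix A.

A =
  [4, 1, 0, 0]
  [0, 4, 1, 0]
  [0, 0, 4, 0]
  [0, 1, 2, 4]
J_3(4) ⊕ J_1(4)

The characteristic polynomial is
  det(x·I − A) = x^4 - 16*x^3 + 96*x^2 - 256*x + 256 = (x - 4)^4

Eigenvalues and multiplicities (the geometric multiplicity of λ is n − rank(A − λI), which equals the number of Jordan blocks for λ):
  λ = 4: algebraic multiplicity = 4, geometric multiplicity = 2

Determining the block sizes for each eigenvalue:
  λ = 4: with am = 4 and gm = 2, the partition is not yet determined (e.g. several partitions of 4 into 2 parts exist). Let N = A − (4)·I. Computing rank(N^1) = 2, rank(N^2) = 1, rank(N^3) = 0; the number of blocks of size ≥ j is rank(N^{j−1}) − rank(N^j), giving [2, 1, 1]. So we have 1 block(s) of size 3, 1 block(s) of size 1 → block sizes [3, 1]

Assembling the blocks gives a Jordan form
J =
  [4, 1, 0, 0]
  [0, 4, 1, 0]
  [0, 0, 4, 0]
  [0, 0, 0, 4]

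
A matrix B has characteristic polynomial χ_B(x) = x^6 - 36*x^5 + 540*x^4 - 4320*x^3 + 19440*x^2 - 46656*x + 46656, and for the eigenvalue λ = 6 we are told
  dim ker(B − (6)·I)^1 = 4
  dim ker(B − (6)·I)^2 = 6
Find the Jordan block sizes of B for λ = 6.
Block sizes for λ = 6: [2, 2, 1, 1]

From the dimensions of kernels of powers, the number of Jordan blocks of size at least j is d_j − d_{j−1} where d_j = dim ker(N^j) (with d_0 = 0). Computing the differences gives [4, 2].
The number of blocks of size exactly k is (#blocks of size ≥ k) − (#blocks of size ≥ k + 1), so the partition is: 2 block(s) of size 1, 2 block(s) of size 2.
In nonincreasing order the block sizes are [2, 2, 1, 1].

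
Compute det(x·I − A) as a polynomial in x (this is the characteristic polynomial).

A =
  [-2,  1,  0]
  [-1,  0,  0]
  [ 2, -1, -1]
x^3 + 3*x^2 + 3*x + 1

Expanding det(x·I − A) (e.g. by cofactor expansion or by noting that A is similar to its Jordan form J, which has the same characteristic polynomial as A) gives
  χ_A(x) = x^3 + 3*x^2 + 3*x + 1
which factors as (x + 1)^3. The eigenvalues (with algebraic multiplicities) are λ = -1 with multiplicity 3.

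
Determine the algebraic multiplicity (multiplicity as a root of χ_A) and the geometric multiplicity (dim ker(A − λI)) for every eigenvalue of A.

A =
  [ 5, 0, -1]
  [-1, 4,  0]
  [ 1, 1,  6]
λ = 5: alg = 3, geom = 1

Step 1 — factor the characteristic polynomial to read off the algebraic multiplicities:
  χ_A(x) = (x - 5)^3

Step 2 — compute geometric multiplicities via the rank-nullity identity g(λ) = n − rank(A − λI):
  rank(A − (5)·I) = 2, so dim ker(A − (5)·I) = n − 2 = 1

Summary:
  λ = 5: algebraic multiplicity = 3, geometric multiplicity = 1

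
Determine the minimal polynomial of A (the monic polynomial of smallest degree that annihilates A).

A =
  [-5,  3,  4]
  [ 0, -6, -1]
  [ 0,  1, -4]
x^3 + 15*x^2 + 75*x + 125

The characteristic polynomial is χ_A(x) = (x + 5)^3, so the eigenvalues are known. The minimal polynomial is
  m_A(x) = Π_λ (x − λ)^{k_λ}
where k_λ is the size of the *largest* Jordan block for λ (equivalently, the smallest k with (A − λI)^k v = 0 for every generalised eigenvector v of λ).

  λ = -5: largest Jordan block has size 3, contributing (x + 5)^3

So m_A(x) = (x + 5)^3 = x^3 + 15*x^2 + 75*x + 125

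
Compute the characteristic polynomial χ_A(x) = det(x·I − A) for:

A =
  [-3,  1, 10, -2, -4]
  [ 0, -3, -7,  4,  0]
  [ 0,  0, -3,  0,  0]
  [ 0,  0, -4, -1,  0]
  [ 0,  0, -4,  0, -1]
x^5 + 11*x^4 + 46*x^3 + 90*x^2 + 81*x + 27

Expanding det(x·I − A) (e.g. by cofactor expansion or by noting that A is similar to its Jordan form J, which has the same characteristic polynomial as A) gives
  χ_A(x) = x^5 + 11*x^4 + 46*x^3 + 90*x^2 + 81*x + 27
which factors as (x + 1)^2*(x + 3)^3. The eigenvalues (with algebraic multiplicities) are λ = -3 with multiplicity 3, λ = -1 with multiplicity 2.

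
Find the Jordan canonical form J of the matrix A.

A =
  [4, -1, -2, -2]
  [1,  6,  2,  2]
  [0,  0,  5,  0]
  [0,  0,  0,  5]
J_2(5) ⊕ J_1(5) ⊕ J_1(5)

The characteristic polynomial is
  det(x·I − A) = x^4 - 20*x^3 + 150*x^2 - 500*x + 625 = (x - 5)^4

Eigenvalues and multiplicities (the geometric multiplicity of λ is n − rank(A − λI), which equals the number of Jordan blocks for λ):
  λ = 5: algebraic multiplicity = 4, geometric multiplicity = 3

Determining the block sizes for each eigenvalue:
  λ = 5: 3 blocks summing to 4 forces exactly one block of size 2 and the rest size 1 → block sizes [2, 1, 1]

Assembling the blocks gives a Jordan form
J =
  [5, 1, 0, 0]
  [0, 5, 0, 0]
  [0, 0, 5, 0]
  [0, 0, 0, 5]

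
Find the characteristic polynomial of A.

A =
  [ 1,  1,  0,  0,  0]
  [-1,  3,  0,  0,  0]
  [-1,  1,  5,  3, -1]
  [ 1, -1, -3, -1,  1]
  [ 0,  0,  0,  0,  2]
x^5 - 10*x^4 + 40*x^3 - 80*x^2 + 80*x - 32

Expanding det(x·I − A) (e.g. by cofactor expansion or by noting that A is similar to its Jordan form J, which has the same characteristic polynomial as A) gives
  χ_A(x) = x^5 - 10*x^4 + 40*x^3 - 80*x^2 + 80*x - 32
which factors as (x - 2)^5. The eigenvalues (with algebraic multiplicities) are λ = 2 with multiplicity 5.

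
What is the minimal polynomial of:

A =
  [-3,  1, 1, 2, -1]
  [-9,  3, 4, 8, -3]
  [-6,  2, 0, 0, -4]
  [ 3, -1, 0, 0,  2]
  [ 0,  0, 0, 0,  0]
x^3

The characteristic polynomial is χ_A(x) = x^5, so the eigenvalues are known. The minimal polynomial is
  m_A(x) = Π_λ (x − λ)^{k_λ}
where k_λ is the size of the *largest* Jordan block for λ (equivalently, the smallest k with (A − λI)^k v = 0 for every generalised eigenvector v of λ).

  λ = 0: largest Jordan block has size 3, contributing (x − 0)^3

So m_A(x) = x^3 = x^3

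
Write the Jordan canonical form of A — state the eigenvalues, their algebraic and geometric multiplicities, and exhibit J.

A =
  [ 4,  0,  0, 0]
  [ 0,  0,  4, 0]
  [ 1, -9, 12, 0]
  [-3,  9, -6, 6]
J_1(4) ⊕ J_2(6) ⊕ J_1(6)

The characteristic polynomial is
  det(x·I − A) = x^4 - 22*x^3 + 180*x^2 - 648*x + 864 = (x - 6)^3*(x - 4)

Eigenvalues and multiplicities (the geometric multiplicity of λ is n − rank(A − λI), which equals the number of Jordan blocks for λ):
  λ = 4: algebraic multiplicity = 1, geometric multiplicity = 1
  λ = 6: algebraic multiplicity = 3, geometric multiplicity = 2

Determining the block sizes for each eigenvalue:
  λ = 4: one block (gm = 1), so the single block has size am = 1 → block sizes [1]
  λ = 6: 2 blocks summing to 3 forces exactly one block of size 2 and the rest size 1 → block sizes [2, 1]

Assembling the blocks gives a Jordan form
J =
  [4, 0, 0, 0]
  [0, 6, 1, 0]
  [0, 0, 6, 0]
  [0, 0, 0, 6]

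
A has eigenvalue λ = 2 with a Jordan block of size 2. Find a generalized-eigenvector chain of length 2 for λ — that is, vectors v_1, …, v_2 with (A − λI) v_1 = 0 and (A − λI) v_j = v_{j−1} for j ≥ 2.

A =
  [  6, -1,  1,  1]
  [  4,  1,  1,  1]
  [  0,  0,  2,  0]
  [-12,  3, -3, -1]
A Jordan chain for λ = 2 of length 2:
v_1 = (4, 4, 0, -12)ᵀ
v_2 = (1, 0, 0, 0)ᵀ

Let N = A − (2)·I. We want v_2 with N^2 v_2 = 0 but N^1 v_2 ≠ 0; then v_{j-1} := N · v_j for j = 2, …, 2.

Pick v_2 = (1, 0, 0, 0)ᵀ.
Then v_1 = N · v_2 = (4, 4, 0, -12)ᵀ.

Sanity check: (A − (2)·I) v_1 = (0, 0, 0, 0)ᵀ = 0. ✓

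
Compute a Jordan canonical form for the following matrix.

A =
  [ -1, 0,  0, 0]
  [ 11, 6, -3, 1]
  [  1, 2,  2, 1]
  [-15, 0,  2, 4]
J_1(-1) ⊕ J_3(4)

The characteristic polynomial is
  det(x·I − A) = x^4 - 11*x^3 + 36*x^2 - 16*x - 64 = (x - 4)^3*(x + 1)

Eigenvalues and multiplicities (the geometric multiplicity of λ is n − rank(A − λI), which equals the number of Jordan blocks for λ):
  λ = -1: algebraic multiplicity = 1, geometric multiplicity = 1
  λ = 4: algebraic multiplicity = 3, geometric multiplicity = 1

Determining the block sizes for each eigenvalue:
  λ = -1: one block (gm = 1), so the single block has size am = 1 → block sizes [1]
  λ = 4: one block (gm = 1), so the single block has size am = 3 → block sizes [3]

Assembling the blocks gives a Jordan form
J =
  [-1, 0, 0, 0]
  [ 0, 4, 1, 0]
  [ 0, 0, 4, 1]
  [ 0, 0, 0, 4]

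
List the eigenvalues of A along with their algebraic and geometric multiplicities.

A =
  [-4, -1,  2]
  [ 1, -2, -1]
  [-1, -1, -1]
λ = -3: alg = 1, geom = 1; λ = -2: alg = 2, geom = 1

Step 1 — factor the characteristic polynomial to read off the algebraic multiplicities:
  χ_A(x) = (x + 2)^2*(x + 3)

Step 2 — compute geometric multiplicities via the rank-nullity identity g(λ) = n − rank(A − λI):
  rank(A − (-3)·I) = 2, so dim ker(A − (-3)·I) = n − 2 = 1
  rank(A − (-2)·I) = 2, so dim ker(A − (-2)·I) = n − 2 = 1

Summary:
  λ = -3: algebraic multiplicity = 1, geometric multiplicity = 1
  λ = -2: algebraic multiplicity = 2, geometric multiplicity = 1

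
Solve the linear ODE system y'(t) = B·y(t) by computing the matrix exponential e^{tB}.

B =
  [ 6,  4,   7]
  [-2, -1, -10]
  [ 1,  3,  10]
e^{tB} =
  [t*exp(5*t) + exp(5*t), t^2*exp(5*t)/2 + 4*t*exp(5*t), t^2*exp(5*t) + 7*t*exp(5*t)]
  [-2*t*exp(5*t), -t^2*exp(5*t) - 6*t*exp(5*t) + exp(5*t), -2*t^2*exp(5*t) - 10*t*exp(5*t)]
  [t*exp(5*t), t^2*exp(5*t)/2 + 3*t*exp(5*t), t^2*exp(5*t) + 5*t*exp(5*t) + exp(5*t)]

Strategy: write B = P · J · P⁻¹ where J is a Jordan canonical form, so e^{tB} = P · e^{tJ} · P⁻¹, and e^{tJ} can be computed block-by-block.

B has Jordan form
J =
  [5, 1, 0]
  [0, 5, 1]
  [0, 0, 5]
(up to reordering of blocks).

Per-block formulas:
  For a 3×3 Jordan block J_3(5): exp(t · J_3(5)) = e^(5t)·(I + t·N + (t^2/2)·N^2), where N is the 3×3 nilpotent shift.

After assembling e^{tJ} and conjugating by P, we get:

e^{tB} =
  [t*exp(5*t) + exp(5*t), t^2*exp(5*t)/2 + 4*t*exp(5*t), t^2*exp(5*t) + 7*t*exp(5*t)]
  [-2*t*exp(5*t), -t^2*exp(5*t) - 6*t*exp(5*t) + exp(5*t), -2*t^2*exp(5*t) - 10*t*exp(5*t)]
  [t*exp(5*t), t^2*exp(5*t)/2 + 3*t*exp(5*t), t^2*exp(5*t) + 5*t*exp(5*t) + exp(5*t)]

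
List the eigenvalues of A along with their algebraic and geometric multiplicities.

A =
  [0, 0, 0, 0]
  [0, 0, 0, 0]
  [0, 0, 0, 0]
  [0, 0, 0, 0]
λ = 0: alg = 4, geom = 4

Step 1 — factor the characteristic polynomial to read off the algebraic multiplicities:
  χ_A(x) = x^4

Step 2 — compute geometric multiplicities via the rank-nullity identity g(λ) = n − rank(A − λI):
  rank(A − (0)·I) = 0, so dim ker(A − (0)·I) = n − 0 = 4

Summary:
  λ = 0: algebraic multiplicity = 4, geometric multiplicity = 4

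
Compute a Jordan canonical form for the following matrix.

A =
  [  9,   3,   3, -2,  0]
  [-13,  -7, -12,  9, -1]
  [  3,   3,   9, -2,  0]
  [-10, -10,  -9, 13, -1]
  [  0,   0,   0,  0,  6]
J_3(6) ⊕ J_1(6) ⊕ J_1(6)

The characteristic polynomial is
  det(x·I − A) = x^5 - 30*x^4 + 360*x^3 - 2160*x^2 + 6480*x - 7776 = (x - 6)^5

Eigenvalues and multiplicities (the geometric multiplicity of λ is n − rank(A − λI), which equals the number of Jordan blocks for λ):
  λ = 6: algebraic multiplicity = 5, geometric multiplicity = 3

Determining the block sizes for each eigenvalue:
  λ = 6: with am = 5 and gm = 3, the partition is not yet determined (e.g. several partitions of 5 into 3 parts exist). Let N = A − (6)·I. Computing rank(N^1) = 2, rank(N^2) = 1, rank(N^3) = 0; the number of blocks of size ≥ j is rank(N^{j−1}) − rank(N^j), giving [3, 1, 1]. So we have 1 block(s) of size 3, 2 block(s) of size 1 → block sizes [3, 1, 1]

Assembling the blocks gives a Jordan form
J =
  [6, 1, 0, 0, 0]
  [0, 6, 1, 0, 0]
  [0, 0, 6, 0, 0]
  [0, 0, 0, 6, 0]
  [0, 0, 0, 0, 6]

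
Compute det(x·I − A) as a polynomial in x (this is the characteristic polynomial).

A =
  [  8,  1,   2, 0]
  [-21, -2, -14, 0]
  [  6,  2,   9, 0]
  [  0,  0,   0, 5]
x^4 - 20*x^3 + 150*x^2 - 500*x + 625

Expanding det(x·I − A) (e.g. by cofactor expansion or by noting that A is similar to its Jordan form J, which has the same characteristic polynomial as A) gives
  χ_A(x) = x^4 - 20*x^3 + 150*x^2 - 500*x + 625
which factors as (x - 5)^4. The eigenvalues (with algebraic multiplicities) are λ = 5 with multiplicity 4.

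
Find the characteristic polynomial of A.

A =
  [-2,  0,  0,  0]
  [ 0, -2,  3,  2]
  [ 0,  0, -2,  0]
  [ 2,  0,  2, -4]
x^4 + 10*x^3 + 36*x^2 + 56*x + 32

Expanding det(x·I − A) (e.g. by cofactor expansion or by noting that A is similar to its Jordan form J, which has the same characteristic polynomial as A) gives
  χ_A(x) = x^4 + 10*x^3 + 36*x^2 + 56*x + 32
which factors as (x + 2)^3*(x + 4). The eigenvalues (with algebraic multiplicities) are λ = -4 with multiplicity 1, λ = -2 with multiplicity 3.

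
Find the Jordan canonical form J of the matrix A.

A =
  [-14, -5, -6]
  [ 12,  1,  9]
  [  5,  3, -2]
J_3(-5)

The characteristic polynomial is
  det(x·I − A) = x^3 + 15*x^2 + 75*x + 125 = (x + 5)^3

Eigenvalues and multiplicities (the geometric multiplicity of λ is n − rank(A − λI), which equals the number of Jordan blocks for λ):
  λ = -5: algebraic multiplicity = 3, geometric multiplicity = 1

Determining the block sizes for each eigenvalue:
  λ = -5: one block (gm = 1), so the single block has size am = 3 → block sizes [3]

Assembling the blocks gives a Jordan form
J =
  [-5,  1,  0]
  [ 0, -5,  1]
  [ 0,  0, -5]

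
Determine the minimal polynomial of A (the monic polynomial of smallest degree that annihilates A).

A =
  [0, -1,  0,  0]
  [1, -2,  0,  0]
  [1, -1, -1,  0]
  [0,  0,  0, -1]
x^2 + 2*x + 1

The characteristic polynomial is χ_A(x) = (x + 1)^4, so the eigenvalues are known. The minimal polynomial is
  m_A(x) = Π_λ (x − λ)^{k_λ}
where k_λ is the size of the *largest* Jordan block for λ (equivalently, the smallest k with (A − λI)^k v = 0 for every generalised eigenvector v of λ).

  λ = -1: largest Jordan block has size 2, contributing (x + 1)^2

So m_A(x) = (x + 1)^2 = x^2 + 2*x + 1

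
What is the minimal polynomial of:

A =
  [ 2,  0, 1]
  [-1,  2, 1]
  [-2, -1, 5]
x^3 - 9*x^2 + 27*x - 27

The characteristic polynomial is χ_A(x) = (x - 3)^3, so the eigenvalues are known. The minimal polynomial is
  m_A(x) = Π_λ (x − λ)^{k_λ}
where k_λ is the size of the *largest* Jordan block for λ (equivalently, the smallest k with (A − λI)^k v = 0 for every generalised eigenvector v of λ).

  λ = 3: largest Jordan block has size 3, contributing (x − 3)^3

So m_A(x) = (x - 3)^3 = x^3 - 9*x^2 + 27*x - 27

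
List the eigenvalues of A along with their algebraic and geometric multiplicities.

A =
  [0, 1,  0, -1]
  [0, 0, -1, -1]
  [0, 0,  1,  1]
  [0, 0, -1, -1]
λ = 0: alg = 4, geom = 2

Step 1 — factor the characteristic polynomial to read off the algebraic multiplicities:
  χ_A(x) = x^4

Step 2 — compute geometric multiplicities via the rank-nullity identity g(λ) = n − rank(A − λI):
  rank(A − (0)·I) = 2, so dim ker(A − (0)·I) = n − 2 = 2

Summary:
  λ = 0: algebraic multiplicity = 4, geometric multiplicity = 2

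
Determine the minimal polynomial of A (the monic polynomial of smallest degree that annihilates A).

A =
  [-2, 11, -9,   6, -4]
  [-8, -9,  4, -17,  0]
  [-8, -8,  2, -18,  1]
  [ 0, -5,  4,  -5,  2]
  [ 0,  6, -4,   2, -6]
x^3 + 12*x^2 + 48*x + 64

The characteristic polynomial is χ_A(x) = (x + 4)^5, so the eigenvalues are known. The minimal polynomial is
  m_A(x) = Π_λ (x − λ)^{k_λ}
where k_λ is the size of the *largest* Jordan block for λ (equivalently, the smallest k with (A − λI)^k v = 0 for every generalised eigenvector v of λ).

  λ = -4: largest Jordan block has size 3, contributing (x + 4)^3

So m_A(x) = (x + 4)^3 = x^3 + 12*x^2 + 48*x + 64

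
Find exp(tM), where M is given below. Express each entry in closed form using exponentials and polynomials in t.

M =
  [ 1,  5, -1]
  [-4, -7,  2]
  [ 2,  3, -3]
e^{tM} =
  [-3*t^2*exp(-3*t) + 4*t*exp(-3*t) + exp(-3*t), -3*t^2*exp(-3*t)/2 + 5*t*exp(-3*t), 3*t^2*exp(-3*t) - t*exp(-3*t)]
  [2*t^2*exp(-3*t) - 4*t*exp(-3*t), t^2*exp(-3*t) - 4*t*exp(-3*t) + exp(-3*t), -2*t^2*exp(-3*t) + 2*t*exp(-3*t)]
  [-2*t^2*exp(-3*t) + 2*t*exp(-3*t), -t^2*exp(-3*t) + 3*t*exp(-3*t), 2*t^2*exp(-3*t) + exp(-3*t)]

Strategy: write M = P · J · P⁻¹ where J is a Jordan canonical form, so e^{tM} = P · e^{tJ} · P⁻¹, and e^{tJ} can be computed block-by-block.

M has Jordan form
J =
  [-3,  1,  0]
  [ 0, -3,  1]
  [ 0,  0, -3]
(up to reordering of blocks).

Per-block formulas:
  For a 3×3 Jordan block J_3(-3): exp(t · J_3(-3)) = e^(-3t)·(I + t·N + (t^2/2)·N^2), where N is the 3×3 nilpotent shift.

After assembling e^{tJ} and conjugating by P, we get:

e^{tM} =
  [-3*t^2*exp(-3*t) + 4*t*exp(-3*t) + exp(-3*t), -3*t^2*exp(-3*t)/2 + 5*t*exp(-3*t), 3*t^2*exp(-3*t) - t*exp(-3*t)]
  [2*t^2*exp(-3*t) - 4*t*exp(-3*t), t^2*exp(-3*t) - 4*t*exp(-3*t) + exp(-3*t), -2*t^2*exp(-3*t) + 2*t*exp(-3*t)]
  [-2*t^2*exp(-3*t) + 2*t*exp(-3*t), -t^2*exp(-3*t) + 3*t*exp(-3*t), 2*t^2*exp(-3*t) + exp(-3*t)]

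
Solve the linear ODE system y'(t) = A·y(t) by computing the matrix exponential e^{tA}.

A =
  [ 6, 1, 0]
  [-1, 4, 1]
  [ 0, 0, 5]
e^{tA} =
  [t*exp(5*t) + exp(5*t), t*exp(5*t), t^2*exp(5*t)/2]
  [-t*exp(5*t), -t*exp(5*t) + exp(5*t), -t^2*exp(5*t)/2 + t*exp(5*t)]
  [0, 0, exp(5*t)]

Strategy: write A = P · J · P⁻¹ where J is a Jordan canonical form, so e^{tA} = P · e^{tJ} · P⁻¹, and e^{tJ} can be computed block-by-block.

A has Jordan form
J =
  [5, 1, 0]
  [0, 5, 1]
  [0, 0, 5]
(up to reordering of blocks).

Per-block formulas:
  For a 3×3 Jordan block J_3(5): exp(t · J_3(5)) = e^(5t)·(I + t·N + (t^2/2)·N^2), where N is the 3×3 nilpotent shift.

After assembling e^{tJ} and conjugating by P, we get:

e^{tA} =
  [t*exp(5*t) + exp(5*t), t*exp(5*t), t^2*exp(5*t)/2]
  [-t*exp(5*t), -t*exp(5*t) + exp(5*t), -t^2*exp(5*t)/2 + t*exp(5*t)]
  [0, 0, exp(5*t)]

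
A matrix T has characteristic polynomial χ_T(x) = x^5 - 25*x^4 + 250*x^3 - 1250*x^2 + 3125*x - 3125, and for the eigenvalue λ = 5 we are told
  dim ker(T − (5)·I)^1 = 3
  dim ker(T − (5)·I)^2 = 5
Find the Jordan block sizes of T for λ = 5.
Block sizes for λ = 5: [2, 2, 1]

From the dimensions of kernels of powers, the number of Jordan blocks of size at least j is d_j − d_{j−1} where d_j = dim ker(N^j) (with d_0 = 0). Computing the differences gives [3, 2].
The number of blocks of size exactly k is (#blocks of size ≥ k) − (#blocks of size ≥ k + 1), so the partition is: 1 block(s) of size 1, 2 block(s) of size 2.
In nonincreasing order the block sizes are [2, 2, 1].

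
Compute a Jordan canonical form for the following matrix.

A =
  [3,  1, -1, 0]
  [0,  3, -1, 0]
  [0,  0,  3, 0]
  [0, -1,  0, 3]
J_3(3) ⊕ J_1(3)

The characteristic polynomial is
  det(x·I − A) = x^4 - 12*x^3 + 54*x^2 - 108*x + 81 = (x - 3)^4

Eigenvalues and multiplicities (the geometric multiplicity of λ is n − rank(A − λI), which equals the number of Jordan blocks for λ):
  λ = 3: algebraic multiplicity = 4, geometric multiplicity = 2

Determining the block sizes for each eigenvalue:
  λ = 3: with am = 4 and gm = 2, the partition is not yet determined (e.g. several partitions of 4 into 2 parts exist). Let N = A − (3)·I. Computing rank(N^1) = 2, rank(N^2) = 1, rank(N^3) = 0; the number of blocks of size ≥ j is rank(N^{j−1}) − rank(N^j), giving [2, 1, 1]. So we have 1 block(s) of size 3, 1 block(s) of size 1 → block sizes [3, 1]

Assembling the blocks gives a Jordan form
J =
  [3, 1, 0, 0]
  [0, 3, 1, 0]
  [0, 0, 3, 0]
  [0, 0, 0, 3]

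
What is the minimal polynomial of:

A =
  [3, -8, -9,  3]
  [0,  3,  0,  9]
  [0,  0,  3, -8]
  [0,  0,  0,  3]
x^2 - 6*x + 9

The characteristic polynomial is χ_A(x) = (x - 3)^4, so the eigenvalues are known. The minimal polynomial is
  m_A(x) = Π_λ (x − λ)^{k_λ}
where k_λ is the size of the *largest* Jordan block for λ (equivalently, the smallest k with (A − λI)^k v = 0 for every generalised eigenvector v of λ).

  λ = 3: largest Jordan block has size 2, contributing (x − 3)^2

So m_A(x) = (x - 3)^2 = x^2 - 6*x + 9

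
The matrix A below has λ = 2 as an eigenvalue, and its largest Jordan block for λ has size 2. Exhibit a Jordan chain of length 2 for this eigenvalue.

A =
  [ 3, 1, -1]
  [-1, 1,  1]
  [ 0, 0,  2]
A Jordan chain for λ = 2 of length 2:
v_1 = (1, -1, 0)ᵀ
v_2 = (1, 0, 0)ᵀ

Let N = A − (2)·I. We want v_2 with N^2 v_2 = 0 but N^1 v_2 ≠ 0; then v_{j-1} := N · v_j for j = 2, …, 2.

Pick v_2 = (1, 0, 0)ᵀ.
Then v_1 = N · v_2 = (1, -1, 0)ᵀ.

Sanity check: (A − (2)·I) v_1 = (0, 0, 0)ᵀ = 0. ✓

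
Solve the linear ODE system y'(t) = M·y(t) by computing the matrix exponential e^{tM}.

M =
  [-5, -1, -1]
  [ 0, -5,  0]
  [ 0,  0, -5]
e^{tM} =
  [exp(-5*t), -t*exp(-5*t), -t*exp(-5*t)]
  [0, exp(-5*t), 0]
  [0, 0, exp(-5*t)]

Strategy: write M = P · J · P⁻¹ where J is a Jordan canonical form, so e^{tM} = P · e^{tJ} · P⁻¹, and e^{tJ} can be computed block-by-block.

M has Jordan form
J =
  [-5,  1,  0]
  [ 0, -5,  0]
  [ 0,  0, -5]
(up to reordering of blocks).

Per-block formulas:
  For a 1×1 block at λ = -5: exp(t · [-5]) = [e^(-5t)].
  For a 2×2 Jordan block J_2(-5): exp(t · J_2(-5)) = e^(-5t)·(I + t·N), where N is the 2×2 nilpotent shift.

After assembling e^{tJ} and conjugating by P, we get:

e^{tM} =
  [exp(-5*t), -t*exp(-5*t), -t*exp(-5*t)]
  [0, exp(-5*t), 0]
  [0, 0, exp(-5*t)]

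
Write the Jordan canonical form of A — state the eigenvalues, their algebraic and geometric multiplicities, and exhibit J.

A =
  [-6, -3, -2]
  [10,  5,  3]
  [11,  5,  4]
J_3(1)

The characteristic polynomial is
  det(x·I − A) = x^3 - 3*x^2 + 3*x - 1 = (x - 1)^3

Eigenvalues and multiplicities (the geometric multiplicity of λ is n − rank(A − λI), which equals the number of Jordan blocks for λ):
  λ = 1: algebraic multiplicity = 3, geometric multiplicity = 1

Determining the block sizes for each eigenvalue:
  λ = 1: one block (gm = 1), so the single block has size am = 3 → block sizes [3]

Assembling the blocks gives a Jordan form
J =
  [1, 1, 0]
  [0, 1, 1]
  [0, 0, 1]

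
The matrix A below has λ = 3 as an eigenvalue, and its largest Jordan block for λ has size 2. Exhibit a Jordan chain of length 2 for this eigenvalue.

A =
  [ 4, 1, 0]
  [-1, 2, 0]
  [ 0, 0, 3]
A Jordan chain for λ = 3 of length 2:
v_1 = (1, -1, 0)ᵀ
v_2 = (1, 0, 0)ᵀ

Let N = A − (3)·I. We want v_2 with N^2 v_2 = 0 but N^1 v_2 ≠ 0; then v_{j-1} := N · v_j for j = 2, …, 2.

Pick v_2 = (1, 0, 0)ᵀ.
Then v_1 = N · v_2 = (1, -1, 0)ᵀ.

Sanity check: (A − (3)·I) v_1 = (0, 0, 0)ᵀ = 0. ✓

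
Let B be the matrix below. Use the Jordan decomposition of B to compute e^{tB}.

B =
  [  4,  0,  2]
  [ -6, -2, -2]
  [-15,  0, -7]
e^{tB} =
  [6*exp(-t) - 5*exp(-2*t), 0, 2*exp(-t) - 2*exp(-2*t)]
  [-6*exp(-t) + 6*exp(-2*t), exp(-2*t), -2*exp(-t) + 2*exp(-2*t)]
  [-15*exp(-t) + 15*exp(-2*t), 0, -5*exp(-t) + 6*exp(-2*t)]

Strategy: write B = P · J · P⁻¹ where J is a Jordan canonical form, so e^{tB} = P · e^{tJ} · P⁻¹, and e^{tJ} can be computed block-by-block.

B has Jordan form
J =
  [-2,  0,  0]
  [ 0, -2,  0]
  [ 0,  0, -1]
(up to reordering of blocks).

Per-block formulas:
  For a 1×1 block at λ = -1: exp(t · [-1]) = [e^(-1t)].
  For a 1×1 block at λ = -2: exp(t · [-2]) = [e^(-2t)].

After assembling e^{tJ} and conjugating by P, we get:

e^{tB} =
  [6*exp(-t) - 5*exp(-2*t), 0, 2*exp(-t) - 2*exp(-2*t)]
  [-6*exp(-t) + 6*exp(-2*t), exp(-2*t), -2*exp(-t) + 2*exp(-2*t)]
  [-15*exp(-t) + 15*exp(-2*t), 0, -5*exp(-t) + 6*exp(-2*t)]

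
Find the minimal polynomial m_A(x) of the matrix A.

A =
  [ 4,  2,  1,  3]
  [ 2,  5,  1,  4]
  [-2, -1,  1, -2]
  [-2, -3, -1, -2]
x^2 - 4*x + 4

The characteristic polynomial is χ_A(x) = (x - 2)^4, so the eigenvalues are known. The minimal polynomial is
  m_A(x) = Π_λ (x − λ)^{k_λ}
where k_λ is the size of the *largest* Jordan block for λ (equivalently, the smallest k with (A − λI)^k v = 0 for every generalised eigenvector v of λ).

  λ = 2: largest Jordan block has size 2, contributing (x − 2)^2

So m_A(x) = (x - 2)^2 = x^2 - 4*x + 4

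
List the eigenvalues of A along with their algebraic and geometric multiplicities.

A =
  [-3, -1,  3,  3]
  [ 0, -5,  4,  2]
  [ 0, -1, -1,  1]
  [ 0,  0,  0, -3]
λ = -3: alg = 4, geom = 2

Step 1 — factor the characteristic polynomial to read off the algebraic multiplicities:
  χ_A(x) = (x + 3)^4

Step 2 — compute geometric multiplicities via the rank-nullity identity g(λ) = n − rank(A − λI):
  rank(A − (-3)·I) = 2, so dim ker(A − (-3)·I) = n − 2 = 2

Summary:
  λ = -3: algebraic multiplicity = 4, geometric multiplicity = 2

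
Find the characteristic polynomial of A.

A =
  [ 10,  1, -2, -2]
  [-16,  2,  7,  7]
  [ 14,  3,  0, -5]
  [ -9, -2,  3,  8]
x^4 - 20*x^3 + 150*x^2 - 500*x + 625

Expanding det(x·I − A) (e.g. by cofactor expansion or by noting that A is similar to its Jordan form J, which has the same characteristic polynomial as A) gives
  χ_A(x) = x^4 - 20*x^3 + 150*x^2 - 500*x + 625
which factors as (x - 5)^4. The eigenvalues (with algebraic multiplicities) are λ = 5 with multiplicity 4.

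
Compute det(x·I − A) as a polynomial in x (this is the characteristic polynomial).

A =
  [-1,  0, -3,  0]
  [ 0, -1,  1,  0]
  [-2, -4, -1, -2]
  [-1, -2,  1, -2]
x^4 + 5*x^3 + 9*x^2 + 7*x + 2

Expanding det(x·I − A) (e.g. by cofactor expansion or by noting that A is similar to its Jordan form J, which has the same characteristic polynomial as A) gives
  χ_A(x) = x^4 + 5*x^3 + 9*x^2 + 7*x + 2
which factors as (x + 1)^3*(x + 2). The eigenvalues (with algebraic multiplicities) are λ = -2 with multiplicity 1, λ = -1 with multiplicity 3.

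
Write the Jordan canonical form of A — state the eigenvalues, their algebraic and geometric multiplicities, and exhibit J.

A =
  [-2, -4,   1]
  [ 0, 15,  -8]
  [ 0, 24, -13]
J_1(-2) ⊕ J_1(-1) ⊕ J_1(3)

The characteristic polynomial is
  det(x·I − A) = x^3 - 7*x - 6 = (x - 3)*(x + 1)*(x + 2)

Eigenvalues and multiplicities (the geometric multiplicity of λ is n − rank(A − λI), which equals the number of Jordan blocks for λ):
  λ = -2: algebraic multiplicity = 1, geometric multiplicity = 1
  λ = -1: algebraic multiplicity = 1, geometric multiplicity = 1
  λ = 3: algebraic multiplicity = 1, geometric multiplicity = 1

Determining the block sizes for each eigenvalue:
  λ = -2: one block (gm = 1), so the single block has size am = 1 → block sizes [1]
  λ = -1: one block (gm = 1), so the single block has size am = 1 → block sizes [1]
  λ = 3: one block (gm = 1), so the single block has size am = 1 → block sizes [1]

Assembling the blocks gives a Jordan form
J =
  [-2,  0, 0]
  [ 0, -1, 0]
  [ 0,  0, 3]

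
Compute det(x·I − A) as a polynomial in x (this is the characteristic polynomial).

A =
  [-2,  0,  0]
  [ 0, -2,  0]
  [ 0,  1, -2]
x^3 + 6*x^2 + 12*x + 8

Expanding det(x·I − A) (e.g. by cofactor expansion or by noting that A is similar to its Jordan form J, which has the same characteristic polynomial as A) gives
  χ_A(x) = x^3 + 6*x^2 + 12*x + 8
which factors as (x + 2)^3. The eigenvalues (with algebraic multiplicities) are λ = -2 with multiplicity 3.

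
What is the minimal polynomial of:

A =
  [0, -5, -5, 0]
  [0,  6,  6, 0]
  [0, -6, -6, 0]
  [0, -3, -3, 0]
x^2

The characteristic polynomial is χ_A(x) = x^4, so the eigenvalues are known. The minimal polynomial is
  m_A(x) = Π_λ (x − λ)^{k_λ}
where k_λ is the size of the *largest* Jordan block for λ (equivalently, the smallest k with (A − λI)^k v = 0 for every generalised eigenvector v of λ).

  λ = 0: largest Jordan block has size 2, contributing (x − 0)^2

So m_A(x) = x^2 = x^2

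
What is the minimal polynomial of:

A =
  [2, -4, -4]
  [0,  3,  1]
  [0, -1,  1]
x^2 - 4*x + 4

The characteristic polynomial is χ_A(x) = (x - 2)^3, so the eigenvalues are known. The minimal polynomial is
  m_A(x) = Π_λ (x − λ)^{k_λ}
where k_λ is the size of the *largest* Jordan block for λ (equivalently, the smallest k with (A − λI)^k v = 0 for every generalised eigenvector v of λ).

  λ = 2: largest Jordan block has size 2, contributing (x − 2)^2

So m_A(x) = (x - 2)^2 = x^2 - 4*x + 4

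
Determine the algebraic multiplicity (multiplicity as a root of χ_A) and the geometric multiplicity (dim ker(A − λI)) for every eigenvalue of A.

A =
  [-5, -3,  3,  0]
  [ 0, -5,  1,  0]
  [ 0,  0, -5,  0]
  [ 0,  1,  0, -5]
λ = -5: alg = 4, geom = 2

Step 1 — factor the characteristic polynomial to read off the algebraic multiplicities:
  χ_A(x) = (x + 5)^4

Step 2 — compute geometric multiplicities via the rank-nullity identity g(λ) = n − rank(A − λI):
  rank(A − (-5)·I) = 2, so dim ker(A − (-5)·I) = n − 2 = 2

Summary:
  λ = -5: algebraic multiplicity = 4, geometric multiplicity = 2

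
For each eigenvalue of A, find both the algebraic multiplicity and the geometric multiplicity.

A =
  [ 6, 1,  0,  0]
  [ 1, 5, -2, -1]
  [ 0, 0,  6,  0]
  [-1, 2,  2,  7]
λ = 6: alg = 4, geom = 2

Step 1 — factor the characteristic polynomial to read off the algebraic multiplicities:
  χ_A(x) = (x - 6)^4

Step 2 — compute geometric multiplicities via the rank-nullity identity g(λ) = n − rank(A − λI):
  rank(A − (6)·I) = 2, so dim ker(A − (6)·I) = n − 2 = 2

Summary:
  λ = 6: algebraic multiplicity = 4, geometric multiplicity = 2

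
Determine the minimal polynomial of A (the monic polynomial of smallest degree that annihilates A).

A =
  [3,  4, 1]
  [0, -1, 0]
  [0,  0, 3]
x^3 - 5*x^2 + 3*x + 9

The characteristic polynomial is χ_A(x) = (x - 3)^2*(x + 1), so the eigenvalues are known. The minimal polynomial is
  m_A(x) = Π_λ (x − λ)^{k_λ}
where k_λ is the size of the *largest* Jordan block for λ (equivalently, the smallest k with (A − λI)^k v = 0 for every generalised eigenvector v of λ).

  λ = -1: largest Jordan block has size 1, contributing (x + 1)
  λ = 3: largest Jordan block has size 2, contributing (x − 3)^2

So m_A(x) = (x - 3)^2*(x + 1) = x^3 - 5*x^2 + 3*x + 9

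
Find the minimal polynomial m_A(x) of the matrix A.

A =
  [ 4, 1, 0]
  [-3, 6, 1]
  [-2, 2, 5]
x^3 - 15*x^2 + 75*x - 125

The characteristic polynomial is χ_A(x) = (x - 5)^3, so the eigenvalues are known. The minimal polynomial is
  m_A(x) = Π_λ (x − λ)^{k_λ}
where k_λ is the size of the *largest* Jordan block for λ (equivalently, the smallest k with (A − λI)^k v = 0 for every generalised eigenvector v of λ).

  λ = 5: largest Jordan block has size 3, contributing (x − 5)^3

So m_A(x) = (x - 5)^3 = x^3 - 15*x^2 + 75*x - 125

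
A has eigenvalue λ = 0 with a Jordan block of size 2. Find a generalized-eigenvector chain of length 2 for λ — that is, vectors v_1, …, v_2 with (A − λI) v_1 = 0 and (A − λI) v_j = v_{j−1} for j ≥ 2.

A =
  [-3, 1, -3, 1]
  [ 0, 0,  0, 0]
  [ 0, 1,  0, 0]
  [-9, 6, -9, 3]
A Jordan chain for λ = 0 of length 2:
v_1 = (-3, 0, 0, -9)ᵀ
v_2 = (1, 0, 0, 0)ᵀ

Let N = A − (0)·I. We want v_2 with N^2 v_2 = 0 but N^1 v_2 ≠ 0; then v_{j-1} := N · v_j for j = 2, …, 2.

Pick v_2 = (1, 0, 0, 0)ᵀ.
Then v_1 = N · v_2 = (-3, 0, 0, -9)ᵀ.

Sanity check: (A − (0)·I) v_1 = (0, 0, 0, 0)ᵀ = 0. ✓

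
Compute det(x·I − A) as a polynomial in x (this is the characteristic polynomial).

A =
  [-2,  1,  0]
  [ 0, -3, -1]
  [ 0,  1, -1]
x^3 + 6*x^2 + 12*x + 8

Expanding det(x·I − A) (e.g. by cofactor expansion or by noting that A is similar to its Jordan form J, which has the same characteristic polynomial as A) gives
  χ_A(x) = x^3 + 6*x^2 + 12*x + 8
which factors as (x + 2)^3. The eigenvalues (with algebraic multiplicities) are λ = -2 with multiplicity 3.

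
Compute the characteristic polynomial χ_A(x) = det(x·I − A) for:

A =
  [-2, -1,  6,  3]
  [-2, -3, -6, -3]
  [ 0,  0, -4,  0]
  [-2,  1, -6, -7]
x^4 + 16*x^3 + 96*x^2 + 256*x + 256

Expanding det(x·I − A) (e.g. by cofactor expansion or by noting that A is similar to its Jordan form J, which has the same characteristic polynomial as A) gives
  χ_A(x) = x^4 + 16*x^3 + 96*x^2 + 256*x + 256
which factors as (x + 4)^4. The eigenvalues (with algebraic multiplicities) are λ = -4 with multiplicity 4.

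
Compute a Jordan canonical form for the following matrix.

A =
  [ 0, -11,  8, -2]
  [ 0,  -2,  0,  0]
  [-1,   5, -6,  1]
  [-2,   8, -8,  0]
J_3(-2) ⊕ J_1(-2)

The characteristic polynomial is
  det(x·I − A) = x^4 + 8*x^3 + 24*x^2 + 32*x + 16 = (x + 2)^4

Eigenvalues and multiplicities (the geometric multiplicity of λ is n − rank(A − λI), which equals the number of Jordan blocks for λ):
  λ = -2: algebraic multiplicity = 4, geometric multiplicity = 2

Determining the block sizes for each eigenvalue:
  λ = -2: with am = 4 and gm = 2, the partition is not yet determined (e.g. several partitions of 4 into 2 parts exist). Let N = A − (-2)·I. Computing rank(N^1) = 2, rank(N^2) = 1, rank(N^3) = 0; the number of blocks of size ≥ j is rank(N^{j−1}) − rank(N^j), giving [2, 1, 1]. So we have 1 block(s) of size 3, 1 block(s) of size 1 → block sizes [3, 1]

Assembling the blocks gives a Jordan form
J =
  [-2,  1,  0,  0]
  [ 0, -2,  1,  0]
  [ 0,  0, -2,  0]
  [ 0,  0,  0, -2]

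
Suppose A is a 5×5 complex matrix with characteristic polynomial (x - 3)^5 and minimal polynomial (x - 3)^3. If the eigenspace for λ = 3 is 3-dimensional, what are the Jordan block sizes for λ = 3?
Block sizes for λ = 3: [3, 1, 1]

Step 1 — from the characteristic polynomial, algebraic multiplicity of λ = 3 is 5. From dim ker(A − (3)·I) = 3, there are exactly 3 Jordan blocks for λ = 3.
Step 2 — from the minimal polynomial, the factor (x − 3)^3 tells us the largest block for λ = 3 has size 3.
Step 3 — with total size 5, 3 blocks, and largest block 3, the block sizes (in nonincreasing order) are [3, 1, 1].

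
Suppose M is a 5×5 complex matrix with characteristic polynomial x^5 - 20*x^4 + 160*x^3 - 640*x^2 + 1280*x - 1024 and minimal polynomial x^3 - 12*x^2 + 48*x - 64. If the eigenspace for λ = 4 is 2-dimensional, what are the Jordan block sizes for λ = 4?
Block sizes for λ = 4: [3, 2]

Step 1 — from the characteristic polynomial, algebraic multiplicity of λ = 4 is 5. From dim ker(M − (4)·I) = 2, there are exactly 2 Jordan blocks for λ = 4.
Step 2 — from the minimal polynomial, the factor (x − 4)^3 tells us the largest block for λ = 4 has size 3.
Step 3 — with total size 5, 2 blocks, and largest block 3, the block sizes (in nonincreasing order) are [3, 2].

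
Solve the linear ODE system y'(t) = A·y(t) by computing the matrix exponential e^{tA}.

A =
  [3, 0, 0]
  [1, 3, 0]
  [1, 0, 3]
e^{tA} =
  [exp(3*t), 0, 0]
  [t*exp(3*t), exp(3*t), 0]
  [t*exp(3*t), 0, exp(3*t)]

Strategy: write A = P · J · P⁻¹ where J is a Jordan canonical form, so e^{tA} = P · e^{tJ} · P⁻¹, and e^{tJ} can be computed block-by-block.

A has Jordan form
J =
  [3, 1, 0]
  [0, 3, 0]
  [0, 0, 3]
(up to reordering of blocks).

Per-block formulas:
  For a 1×1 block at λ = 3: exp(t · [3]) = [e^(3t)].
  For a 2×2 Jordan block J_2(3): exp(t · J_2(3)) = e^(3t)·(I + t·N), where N is the 2×2 nilpotent shift.

After assembling e^{tJ} and conjugating by P, we get:

e^{tA} =
  [exp(3*t), 0, 0]
  [t*exp(3*t), exp(3*t), 0]
  [t*exp(3*t), 0, exp(3*t)]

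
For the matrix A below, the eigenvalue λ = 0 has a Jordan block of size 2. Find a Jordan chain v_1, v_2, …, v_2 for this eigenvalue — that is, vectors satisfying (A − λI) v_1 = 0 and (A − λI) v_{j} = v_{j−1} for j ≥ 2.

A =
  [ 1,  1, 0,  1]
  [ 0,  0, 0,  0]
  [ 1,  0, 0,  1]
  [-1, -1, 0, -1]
A Jordan chain for λ = 0 of length 2:
v_1 = (1, 0, 1, -1)ᵀ
v_2 = (1, 0, 0, 0)ᵀ

Let N = A − (0)·I. We want v_2 with N^2 v_2 = 0 but N^1 v_2 ≠ 0; then v_{j-1} := N · v_j for j = 2, …, 2.

Pick v_2 = (1, 0, 0, 0)ᵀ.
Then v_1 = N · v_2 = (1, 0, 1, -1)ᵀ.

Sanity check: (A − (0)·I) v_1 = (0, 0, 0, 0)ᵀ = 0. ✓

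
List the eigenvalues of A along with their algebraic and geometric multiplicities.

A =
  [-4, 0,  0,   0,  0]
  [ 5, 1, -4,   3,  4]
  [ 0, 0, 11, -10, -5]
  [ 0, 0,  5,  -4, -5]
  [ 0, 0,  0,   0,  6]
λ = -4: alg = 1, geom = 1; λ = 1: alg = 2, geom = 1; λ = 6: alg = 2, geom = 2

Step 1 — factor the characteristic polynomial to read off the algebraic multiplicities:
  χ_A(x) = (x - 6)^2*(x - 1)^2*(x + 4)

Step 2 — compute geometric multiplicities via the rank-nullity identity g(λ) = n − rank(A − λI):
  rank(A − (-4)·I) = 4, so dim ker(A − (-4)·I) = n − 4 = 1
  rank(A − (1)·I) = 4, so dim ker(A − (1)·I) = n − 4 = 1
  rank(A − (6)·I) = 3, so dim ker(A − (6)·I) = n − 3 = 2

Summary:
  λ = -4: algebraic multiplicity = 1, geometric multiplicity = 1
  λ = 1: algebraic multiplicity = 2, geometric multiplicity = 1
  λ = 6: algebraic multiplicity = 2, geometric multiplicity = 2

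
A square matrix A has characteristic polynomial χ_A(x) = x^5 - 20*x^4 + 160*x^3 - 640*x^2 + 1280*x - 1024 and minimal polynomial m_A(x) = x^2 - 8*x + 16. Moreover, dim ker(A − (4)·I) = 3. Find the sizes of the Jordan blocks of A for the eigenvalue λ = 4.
Block sizes for λ = 4: [2, 2, 1]

Step 1 — from the characteristic polynomial, algebraic multiplicity of λ = 4 is 5. From dim ker(A − (4)·I) = 3, there are exactly 3 Jordan blocks for λ = 4.
Step 2 — from the minimal polynomial, the factor (x − 4)^2 tells us the largest block for λ = 4 has size 2.
Step 3 — with total size 5, 3 blocks, and largest block 2, the block sizes (in nonincreasing order) are [2, 2, 1].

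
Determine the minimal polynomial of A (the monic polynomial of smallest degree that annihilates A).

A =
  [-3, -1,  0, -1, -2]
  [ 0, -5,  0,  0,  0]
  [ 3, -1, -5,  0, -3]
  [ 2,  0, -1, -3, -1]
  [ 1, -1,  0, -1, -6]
x^4 + 18*x^3 + 121*x^2 + 360*x + 400

The characteristic polynomial is χ_A(x) = (x + 4)^3*(x + 5)^2, so the eigenvalues are known. The minimal polynomial is
  m_A(x) = Π_λ (x − λ)^{k_λ}
where k_λ is the size of the *largest* Jordan block for λ (equivalently, the smallest k with (A − λI)^k v = 0 for every generalised eigenvector v of λ).

  λ = -5: largest Jordan block has size 2, contributing (x + 5)^2
  λ = -4: largest Jordan block has size 2, contributing (x + 4)^2

So m_A(x) = (x + 4)^2*(x + 5)^2 = x^4 + 18*x^3 + 121*x^2 + 360*x + 400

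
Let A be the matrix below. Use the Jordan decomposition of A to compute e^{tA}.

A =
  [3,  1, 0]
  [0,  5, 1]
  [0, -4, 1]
e^{tA} =
  [exp(3*t), t^2*exp(3*t) + t*exp(3*t), t^2*exp(3*t)/2]
  [0, 2*t*exp(3*t) + exp(3*t), t*exp(3*t)]
  [0, -4*t*exp(3*t), -2*t*exp(3*t) + exp(3*t)]

Strategy: write A = P · J · P⁻¹ where J is a Jordan canonical form, so e^{tA} = P · e^{tJ} · P⁻¹, and e^{tJ} can be computed block-by-block.

A has Jordan form
J =
  [3, 1, 0]
  [0, 3, 1]
  [0, 0, 3]
(up to reordering of blocks).

Per-block formulas:
  For a 3×3 Jordan block J_3(3): exp(t · J_3(3)) = e^(3t)·(I + t·N + (t^2/2)·N^2), where N is the 3×3 nilpotent shift.

After assembling e^{tJ} and conjugating by P, we get:

e^{tA} =
  [exp(3*t), t^2*exp(3*t) + t*exp(3*t), t^2*exp(3*t)/2]
  [0, 2*t*exp(3*t) + exp(3*t), t*exp(3*t)]
  [0, -4*t*exp(3*t), -2*t*exp(3*t) + exp(3*t)]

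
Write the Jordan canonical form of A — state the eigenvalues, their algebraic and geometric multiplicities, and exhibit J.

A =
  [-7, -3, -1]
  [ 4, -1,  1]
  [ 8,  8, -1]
J_3(-3)

The characteristic polynomial is
  det(x·I − A) = x^3 + 9*x^2 + 27*x + 27 = (x + 3)^3

Eigenvalues and multiplicities (the geometric multiplicity of λ is n − rank(A − λI), which equals the number of Jordan blocks for λ):
  λ = -3: algebraic multiplicity = 3, geometric multiplicity = 1

Determining the block sizes for each eigenvalue:
  λ = -3: one block (gm = 1), so the single block has size am = 3 → block sizes [3]

Assembling the blocks gives a Jordan form
J =
  [-3,  1,  0]
  [ 0, -3,  1]
  [ 0,  0, -3]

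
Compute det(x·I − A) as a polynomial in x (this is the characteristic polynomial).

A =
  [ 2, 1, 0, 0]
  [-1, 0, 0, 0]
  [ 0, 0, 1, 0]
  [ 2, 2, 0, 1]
x^4 - 4*x^3 + 6*x^2 - 4*x + 1

Expanding det(x·I − A) (e.g. by cofactor expansion or by noting that A is similar to its Jordan form J, which has the same characteristic polynomial as A) gives
  χ_A(x) = x^4 - 4*x^3 + 6*x^2 - 4*x + 1
which factors as (x - 1)^4. The eigenvalues (with algebraic multiplicities) are λ = 1 with multiplicity 4.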